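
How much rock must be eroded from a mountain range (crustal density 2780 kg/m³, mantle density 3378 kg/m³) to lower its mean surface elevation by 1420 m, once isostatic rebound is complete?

8020 m

Net drop Δ = e − u = e − e ρ_c/ρ_m = e (ρ_m − ρ_c)/ρ_m.
e = Δ ρ_m/(ρ_m − ρ_c) = 1420 m × 3378/598 = 8020 m.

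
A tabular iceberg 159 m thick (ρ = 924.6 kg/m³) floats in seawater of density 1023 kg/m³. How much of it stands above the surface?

15.3 m

Floating equilibrium: submerged depth d = t ρ_obj/ρ_fluid = 159 m × 924.6/1023 = 143.7 m.
Freeboard = t − d = 159 m − 143.7 m = 15.3 m.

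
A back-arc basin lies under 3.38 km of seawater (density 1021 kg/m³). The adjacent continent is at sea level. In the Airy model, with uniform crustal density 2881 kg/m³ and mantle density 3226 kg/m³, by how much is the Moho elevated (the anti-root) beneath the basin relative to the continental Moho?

18.2 km

By Archimedes' principle applied to the lithosphere: replacing crust with seawater at the top is compensated by replacing crust with mantle at the base: d (ρ_c − ρ_w) = a (ρ_m − ρ_c).
a = d (ρ_c − ρ_w)/(ρ_m − ρ_c) = 3.38 km × 1860/345 = 18.2 km.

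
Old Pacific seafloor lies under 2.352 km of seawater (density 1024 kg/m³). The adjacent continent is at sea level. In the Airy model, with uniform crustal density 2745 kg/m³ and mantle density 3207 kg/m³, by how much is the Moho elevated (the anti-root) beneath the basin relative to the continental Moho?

8.76 km

For local isostatic compensation: replacing crust with seawater at the top is compensated by replacing crust with mantle at the base: d (ρ_c − ρ_w) = a (ρ_m − ρ_c).
a = d (ρ_c − ρ_w)/(ρ_m − ρ_c) = 2.352 km × 1721/462 = 8.76 km.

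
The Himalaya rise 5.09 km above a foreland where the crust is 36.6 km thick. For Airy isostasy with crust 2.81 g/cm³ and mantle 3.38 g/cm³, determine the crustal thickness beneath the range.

66.8 km

Root depth r = h ρ_c / (ρ_m − ρ_c) = 5.09 km × 2.81 / 0.57 = 25.09 km.
Total thickness = T + h + r = 36.6 km + 5.09 km + 25.09 km = 66.8 km.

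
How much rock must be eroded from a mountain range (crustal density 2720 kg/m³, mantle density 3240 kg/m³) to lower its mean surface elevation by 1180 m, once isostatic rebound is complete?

Net drop Δ = e − u = e − e ρ_c/ρ_m = e (ρ_m − ρ_c)/ρ_m.
e = Δ ρ_m/(ρ_m − ρ_c) = 1180 m × 3240/520 = 7350 m.

7350 m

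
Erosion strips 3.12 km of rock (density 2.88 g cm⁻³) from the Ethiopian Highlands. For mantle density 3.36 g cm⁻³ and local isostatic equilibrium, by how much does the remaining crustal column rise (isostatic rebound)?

2.67 km

Unloading: uplift u = e ρ_c/ρ_m = 3.12 km × 2.88/3.36 = 2.67 km.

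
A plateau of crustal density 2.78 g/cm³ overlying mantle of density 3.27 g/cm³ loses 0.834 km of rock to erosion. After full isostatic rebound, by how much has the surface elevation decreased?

Rebound u = e ρ_c/ρ_m = 0.834 km × 2.78/3.27 = 0.709 km.
Net surface drop = e − u = 0.834 km − 0.709 km = e (ρ_m − ρ_c)/ρ_m = 0.125 km.

0.125 km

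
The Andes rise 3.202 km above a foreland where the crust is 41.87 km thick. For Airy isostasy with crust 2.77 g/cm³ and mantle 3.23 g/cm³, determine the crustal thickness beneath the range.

64.4 km

Root depth r = h ρ_c / (ρ_m − ρ_c) = 3.202 km × 2.77 / 0.46 = 19.28 km.
Total thickness = T + h + r = 41.87 km + 3.202 km + 19.28 km = 64.4 km.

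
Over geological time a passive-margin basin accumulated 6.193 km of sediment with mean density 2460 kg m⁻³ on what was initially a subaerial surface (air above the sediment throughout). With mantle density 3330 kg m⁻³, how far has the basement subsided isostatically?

4.58 km

Subaerial load: s = t ρ_sed / ρ_m = 6.193 km × 2460/3330 = 4.58 km.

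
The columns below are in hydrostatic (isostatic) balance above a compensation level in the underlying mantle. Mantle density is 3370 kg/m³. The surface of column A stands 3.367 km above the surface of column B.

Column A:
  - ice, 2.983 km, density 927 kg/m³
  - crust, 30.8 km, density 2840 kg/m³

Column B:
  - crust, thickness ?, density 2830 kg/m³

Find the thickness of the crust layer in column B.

Take the compensation level at the base of the deeper column (depth z_c below the surface of column A) and equate Σ ρ_i t_i down to z_c; mantle fills any gap and the z_c terms cancel.
Column A: 2.983×927 + 30.8×2840 + (z_c − 33.783)×3370
Column B: 3.367×0 + x×2830 + (z_c − 3.367 − 0 − x)×3370
The z_c×3370 term appears on both sides and cancels. Collect the known terms of each column as K = Σ(ρt)_known − 3370 × (depth of known layers): K_A = 90237.241 − 3370×33.783 = −23611.469; K_B = 0 − 3370×(3.367 + 0) = −11346.79.
Balance: K_A = K_B − x×(3370 − 2830), so x = (K_B − K_A)/(3370 − 2830) = 12264.7/540 = 22.7 km.

22.7 km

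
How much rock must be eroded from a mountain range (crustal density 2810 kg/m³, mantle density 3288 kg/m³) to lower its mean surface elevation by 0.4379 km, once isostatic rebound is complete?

Net drop Δ = e − u = e − e ρ_c/ρ_m = e (ρ_m − ρ_c)/ρ_m.
e = Δ ρ_m/(ρ_m − ρ_c) = 0.4379 km × 3288/478 = 3.01 km.

3.01 km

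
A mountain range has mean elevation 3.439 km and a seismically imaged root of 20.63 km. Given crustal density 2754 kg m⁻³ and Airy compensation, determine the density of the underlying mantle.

3210 kg m⁻³

Airy balance: ρ_c h = (ρ_m − ρ_c) r → ρ_m = ρ_c (1 + h/r).
ρ_m = 2754 × (1 + 3.439 km/20.63 km) = 3210 kg m⁻³.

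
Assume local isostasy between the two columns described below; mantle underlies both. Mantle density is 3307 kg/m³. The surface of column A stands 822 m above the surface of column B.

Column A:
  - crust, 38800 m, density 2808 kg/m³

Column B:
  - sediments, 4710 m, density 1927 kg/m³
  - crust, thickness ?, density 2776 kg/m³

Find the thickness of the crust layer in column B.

19100 m

Take the compensation level at the base of the deeper column (depth z_c below the surface of column A) and equate Σ ρ_i t_i down to z_c; mantle fills any gap and the z_c terms cancel.
Column A: 38800×2808 + (z_c − 38800)×3307
Column B: 822×0 + 4710×1927 + x×2776 + (z_c − 822 − 4710 − x)×3307
The z_c×3307 term appears on both sides and cancels. Collect the known terms of each column as K = Σ(ρt)_known − 3307 × (depth of known layers): K_A = 108950400 − 3307×38800 = −19361200; K_B = 9076170 − 3307×(822 + 4710) = −9218154.
Balance: K_A = K_B − x×(3307 − 2776), so x = (K_B − K_A)/(3307 − 2776) = 10143000/531 = 19100 m.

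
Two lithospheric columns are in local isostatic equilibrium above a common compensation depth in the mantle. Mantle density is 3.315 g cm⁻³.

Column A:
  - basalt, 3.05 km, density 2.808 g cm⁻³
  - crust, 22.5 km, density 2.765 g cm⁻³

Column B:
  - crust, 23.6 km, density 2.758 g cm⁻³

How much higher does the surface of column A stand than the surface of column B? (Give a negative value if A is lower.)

For any compensation level in the mantle, the mantle terms cancel and isostasy reduces to e = (Σt_A − Σt_B) − (Σ(ρt)_A − Σ(ρt)_B) / ρ_m.
Σt_A = 25.55 km; Σt_B = 23.6 km; Σ(ρt)_A = 70.7769; Σ(ρt)_B = 65.0888 (in km·g cm⁻³).
e = (25.55 − 23.6) − (70.7769 − 65.0888) / 3.315 = 0.234 km.

0.234 km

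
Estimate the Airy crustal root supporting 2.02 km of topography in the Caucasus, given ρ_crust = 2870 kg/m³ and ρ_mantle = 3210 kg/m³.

For local isostatic compensation: the weight of the topography is balanced by the buoyancy of the root, ρ_c h = (ρ_m − ρ_c) r.
r = h · ρ_c / (ρ_m − ρ_c) = 2.02 km × 2870 / (3210 − 2870) = 17.1 km.

17.1 km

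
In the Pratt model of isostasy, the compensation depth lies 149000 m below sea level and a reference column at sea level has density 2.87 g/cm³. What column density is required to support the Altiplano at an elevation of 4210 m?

2.79 g/cm³

Pratt balance: ρ_ref D = ρ (D + h).
ρ = ρ_ref D/(D + h) = 2.87 × 149000 m/(149000 m + 4210 m) = 2.79 g/cm³.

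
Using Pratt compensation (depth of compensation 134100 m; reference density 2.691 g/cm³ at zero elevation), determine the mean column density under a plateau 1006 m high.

Pratt balance: ρ_ref D = ρ (D + h).
ρ = ρ_ref D/(D + h) = 2.691 × 134100 m/(134100 m + 1006 m) = 2.67 g/cm³.

2.67 g/cm³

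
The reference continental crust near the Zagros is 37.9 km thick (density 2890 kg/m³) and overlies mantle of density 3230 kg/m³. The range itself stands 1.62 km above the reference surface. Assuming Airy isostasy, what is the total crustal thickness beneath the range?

53.3 km

Root depth r = h ρ_c / (ρ_m − ρ_c) = 1.62 km × 2890 / 340 = 13.77 km.
Total thickness = T + h + r = 37.9 km + 1.62 km + 13.77 km = 53.3 km.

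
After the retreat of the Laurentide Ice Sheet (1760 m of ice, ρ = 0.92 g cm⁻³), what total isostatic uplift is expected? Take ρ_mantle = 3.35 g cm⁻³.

Removing the load lets mantle flow back in; uplift u satisfies ρ_ice t = ρ_m u.
u = t ρ_ice/ρ_m = 1760 m × 0.92/3.35 = 483 m.

483 m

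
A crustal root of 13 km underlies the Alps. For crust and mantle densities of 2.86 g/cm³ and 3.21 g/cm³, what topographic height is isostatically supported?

In Airy isostatic equilibrium: ρ_c h = (ρ_m − ρ_c) r.
h = r (ρ_m − ρ_c) / ρ_c = 13 km × (3.21 − 2.86) / 2.86 = 1.59 km.

1.59 km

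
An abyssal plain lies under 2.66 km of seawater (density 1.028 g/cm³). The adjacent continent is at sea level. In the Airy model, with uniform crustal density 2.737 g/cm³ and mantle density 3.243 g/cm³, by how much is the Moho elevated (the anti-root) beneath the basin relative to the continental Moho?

Isostatic balance requires: replacing crust with seawater at the top is compensated by replacing crust with mantle at the base: d (ρ_c − ρ_w) = a (ρ_m − ρ_c).
a = d (ρ_c − ρ_w)/(ρ_m − ρ_c) = 2.66 km × 1.709/0.506 = 8.98 km.

8.98 km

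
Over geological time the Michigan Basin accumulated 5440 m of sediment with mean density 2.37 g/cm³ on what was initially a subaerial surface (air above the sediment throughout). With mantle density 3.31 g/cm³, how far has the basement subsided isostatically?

3900 m

Subaerial load: s = t ρ_sed / ρ_m = 5440 m × 2.37/3.31 = 3900 m.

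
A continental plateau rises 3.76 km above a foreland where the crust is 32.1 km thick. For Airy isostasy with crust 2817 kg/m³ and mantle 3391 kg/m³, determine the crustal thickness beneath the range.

Root depth r = h ρ_c / (ρ_m − ρ_c) = 3.76 km × 2817 / 574 = 18.45 km.
Total thickness = T + h + r = 32.1 km + 3.76 km + 18.45 km = 54.3 km.

54.3 km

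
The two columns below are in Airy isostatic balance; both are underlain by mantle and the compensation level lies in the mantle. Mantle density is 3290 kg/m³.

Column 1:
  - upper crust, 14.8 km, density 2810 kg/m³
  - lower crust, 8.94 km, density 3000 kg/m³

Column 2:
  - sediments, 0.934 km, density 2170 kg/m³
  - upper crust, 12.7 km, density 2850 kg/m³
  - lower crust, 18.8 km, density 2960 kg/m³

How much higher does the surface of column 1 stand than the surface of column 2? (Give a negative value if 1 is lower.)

−0.955 km

For any compensation level in the mantle, the mantle terms cancel and isostasy reduces to e = (Σt_1 − Σt_2) − (Σ(ρt)_1 − Σ(ρt)_2) / ρ_m.
Σt_1 = 23.74 km; Σt_2 = 32.434 km; Σ(ρt)_1 = 68408; Σ(ρt)_2 = 93869.78 (in km·kg/m³).
e = (23.74 − 32.434) − (68408 − 93869.78) / 3290 = −0.955 km.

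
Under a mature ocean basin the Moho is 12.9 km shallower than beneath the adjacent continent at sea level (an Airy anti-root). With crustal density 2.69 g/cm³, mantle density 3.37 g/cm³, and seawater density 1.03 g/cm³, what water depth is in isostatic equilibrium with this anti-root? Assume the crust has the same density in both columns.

5.28 km

Replacing a thickness d of crust by seawater at the top must be balanced by replacing crust with mantle at the base: d (ρ_c − ρ_w) = a (ρ_m − ρ_c).
d = a (ρ_m − ρ_c)/(ρ_c − ρ_w) = 12.9 km × 0.68/1.66 = 5.28 km.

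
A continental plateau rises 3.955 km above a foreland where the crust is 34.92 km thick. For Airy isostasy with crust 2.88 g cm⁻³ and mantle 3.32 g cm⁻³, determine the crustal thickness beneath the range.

Root depth r = h ρ_c / (ρ_m − ρ_c) = 3.955 km × 2.88 / 0.44 = 25.89 km.
Total thickness = T + h + r = 34.92 km + 3.955 km + 25.89 km = 64.8 km.

64.8 km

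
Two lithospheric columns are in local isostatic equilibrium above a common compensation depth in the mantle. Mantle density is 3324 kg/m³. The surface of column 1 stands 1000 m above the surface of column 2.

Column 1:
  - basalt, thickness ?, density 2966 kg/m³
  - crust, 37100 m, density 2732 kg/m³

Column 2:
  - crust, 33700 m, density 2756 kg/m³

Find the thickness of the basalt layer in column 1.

1400 m

Take the compensation level at the base of the deeper column (depth z_c below the surface of column 1) and equate Σ ρ_i t_i down to z_c; mantle fills any gap and the z_c terms cancel.
Column 1: x×2966 + 37100×2732 + (z_c − 37100 − x)×3324
Column 2: 1000×0 + 33700×2756 + (z_c − 1000 − 33700)×3324
The z_c×3324 term appears on both sides and cancels. Collect the known terms of each column as K = Σ(ρt)_known − 3324 × (depth of known layers): K_1 = 101357200 − 3324×37100 = −21963200; K_2 = 92877200 − 3324×(1000 + 33700) = −22465600.
Balance: K_1 − x×(3324 − 2966) = K_2, so x = (K_1 − K_2)/(3324 − 2966) = 502400/358 = 1400 m.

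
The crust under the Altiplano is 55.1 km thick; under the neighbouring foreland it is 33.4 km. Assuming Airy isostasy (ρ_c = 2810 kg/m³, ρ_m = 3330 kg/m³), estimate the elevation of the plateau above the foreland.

Excess crust Δ = 55.1 km − 33.4 km = 21.7 km, split between elevation h and root r with h + r = Δ.
Airy balance ρ_c h = (ρ_m − ρ_c) r gives r = h ρ_c/(ρ_m − ρ_c), so h (1 + ρ_c/(ρ_m − ρ_c)) = Δ, i.e. h = Δ (ρ_m − ρ_c)/ρ_m.
h = 21.7 km × 520/3330 = 3.39 km.

3.39 km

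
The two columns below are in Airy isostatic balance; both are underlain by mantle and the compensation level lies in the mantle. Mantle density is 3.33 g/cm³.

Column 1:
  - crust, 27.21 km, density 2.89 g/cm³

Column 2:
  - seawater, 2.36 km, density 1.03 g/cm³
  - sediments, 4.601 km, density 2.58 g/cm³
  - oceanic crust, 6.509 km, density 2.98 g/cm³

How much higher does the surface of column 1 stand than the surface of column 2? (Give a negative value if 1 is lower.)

0.245 km

For any compensation level in the mantle, the mantle terms cancel and isostasy reduces to e = (Σt_1 − Σt_2) − (Σ(ρt)_1 − Σ(ρt)_2) / ρ_m.
Σt_1 = 27.21 km; Σt_2 = 13.47 km; Σ(ρt)_1 = 78.6369; Σ(ρt)_2 = 33.6982 (in km·g/cm³).
e = (27.21 − 13.47) − (78.6369 − 33.6982) / 3.33 = 0.245 km.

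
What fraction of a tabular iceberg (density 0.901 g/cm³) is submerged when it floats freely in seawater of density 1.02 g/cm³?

Submerged fraction = ρ_obj/ρ_fluid = 0.901/1.02 = 88.3%.

88.3%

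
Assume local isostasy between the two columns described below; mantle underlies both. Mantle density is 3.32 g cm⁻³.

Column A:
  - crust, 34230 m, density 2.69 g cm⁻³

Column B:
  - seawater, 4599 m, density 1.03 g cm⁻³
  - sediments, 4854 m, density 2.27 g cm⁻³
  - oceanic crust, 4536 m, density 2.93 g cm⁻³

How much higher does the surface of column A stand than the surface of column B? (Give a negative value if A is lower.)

1260 m

For any compensation level in the mantle, the mantle terms cancel and isostasy reduces to e = (Σt_A − Σt_B) − (Σ(ρt)_A − Σ(ρt)_B) / ρ_m.
Σt_A = 34230 m; Σt_B = 13989 m; Σ(ρt)_A = 92078.7; Σ(ρt)_B = 29046.03 (in m·g cm⁻³).
e = (34230 − 13989) − (92078.7 − 29046.03) / 3.32 = 1260 m.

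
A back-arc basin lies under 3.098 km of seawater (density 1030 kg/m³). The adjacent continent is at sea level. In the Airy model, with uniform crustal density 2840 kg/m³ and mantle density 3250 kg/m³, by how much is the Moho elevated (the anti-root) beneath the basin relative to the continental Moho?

Equating mass per unit area of the two columns: replacing crust with seawater at the top is compensated by replacing crust with mantle at the base: d (ρ_c − ρ_w) = a (ρ_m − ρ_c).
a = d (ρ_c − ρ_w)/(ρ_m − ρ_c) = 3.098 km × 1810/410 = 13.7 km.

13.7 km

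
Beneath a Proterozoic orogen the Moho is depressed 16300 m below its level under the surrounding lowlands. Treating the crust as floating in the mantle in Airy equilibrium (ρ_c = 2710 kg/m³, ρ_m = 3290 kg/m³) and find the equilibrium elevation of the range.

3490 m

By Archimedes' principle applied to the lithosphere: ρ_c h = (ρ_m − ρ_c) r.
h = r (ρ_m − ρ_c) / ρ_c = 16300 m × (3290 − 2710) / 2710 = 3490 m.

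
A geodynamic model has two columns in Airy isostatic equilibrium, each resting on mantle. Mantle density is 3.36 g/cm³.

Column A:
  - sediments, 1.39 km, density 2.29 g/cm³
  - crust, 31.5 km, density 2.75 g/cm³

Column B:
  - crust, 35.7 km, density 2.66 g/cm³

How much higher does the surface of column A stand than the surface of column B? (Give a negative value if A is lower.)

For any compensation level in the mantle, the mantle terms cancel and isostasy reduces to e = (Σt_A − Σt_B) − (Σ(ρt)_A − Σ(ρt)_B) / ρ_m.
Σt_A = 32.89 km; Σt_B = 35.7 km; Σ(ρt)_A = 89.8081; Σ(ρt)_B = 94.962 (in km·g/cm³).
e = (32.89 − 35.7) − (89.8081 − 94.962) / 3.36 = −1.28 km.

−1.28 km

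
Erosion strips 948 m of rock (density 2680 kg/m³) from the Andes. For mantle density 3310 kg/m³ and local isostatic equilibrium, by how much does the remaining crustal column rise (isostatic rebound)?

Unloading: uplift u = e ρ_c/ρ_m = 948 m × 2680/3310 = 768 m.

768 m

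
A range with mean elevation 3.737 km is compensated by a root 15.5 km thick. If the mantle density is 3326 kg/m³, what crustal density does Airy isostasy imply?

ρ_c h = (ρ_m − ρ_c) r → ρ_c (h + r) = ρ_m r → ρ_c = ρ_m r / (h + r).
ρ_c = 3326 × 15.5 km / (3.737 km + 15.5 km) = 2680 kg/m³.

2680 kg/m³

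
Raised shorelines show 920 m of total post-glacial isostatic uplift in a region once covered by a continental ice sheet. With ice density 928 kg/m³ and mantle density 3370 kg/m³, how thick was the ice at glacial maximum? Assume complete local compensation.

u = t ρ_ice/ρ_m → t = u ρ_m/ρ_ice = 920 m × 3370/928 = 3340 m.

3340 m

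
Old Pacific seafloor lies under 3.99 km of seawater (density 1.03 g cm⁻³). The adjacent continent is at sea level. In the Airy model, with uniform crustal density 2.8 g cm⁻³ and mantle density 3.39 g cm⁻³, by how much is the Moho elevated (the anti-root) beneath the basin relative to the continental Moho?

Isostatic balance requires: replacing crust with seawater at the top is compensated by replacing crust with mantle at the base: d (ρ_c − ρ_w) = a (ρ_m − ρ_c).
a = d (ρ_c − ρ_w)/(ρ_m − ρ_c) = 3.99 km × 1.77/0.59 = 12 km.

12 km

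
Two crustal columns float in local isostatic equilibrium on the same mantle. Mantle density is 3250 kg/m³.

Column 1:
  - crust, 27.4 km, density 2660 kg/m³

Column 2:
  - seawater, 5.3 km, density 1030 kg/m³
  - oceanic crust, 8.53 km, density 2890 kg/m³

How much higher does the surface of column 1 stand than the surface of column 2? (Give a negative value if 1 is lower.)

For any compensation level in the mantle, the mantle terms cancel and isostasy reduces to e = (Σt_1 − Σt_2) − (Σ(ρt)_1 − Σ(ρt)_2) / ρ_m.
Σt_1 = 27.4 km; Σt_2 = 13.83 km; Σ(ρt)_1 = 72884; Σ(ρt)_2 = 30110.7 (in km·kg/m³).
e = (27.4 − 13.83) − (72884 − 30110.7) / 3250 = 0.409 km.

0.409 km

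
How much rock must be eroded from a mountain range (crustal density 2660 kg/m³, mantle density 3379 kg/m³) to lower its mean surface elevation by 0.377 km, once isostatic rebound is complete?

Net drop Δ = e − u = e − e ρ_c/ρ_m = e (ρ_m − ρ_c)/ρ_m.
e = Δ ρ_m/(ρ_m − ρ_c) = 0.377 km × 3379/719 = 1.77 km.

1.77 km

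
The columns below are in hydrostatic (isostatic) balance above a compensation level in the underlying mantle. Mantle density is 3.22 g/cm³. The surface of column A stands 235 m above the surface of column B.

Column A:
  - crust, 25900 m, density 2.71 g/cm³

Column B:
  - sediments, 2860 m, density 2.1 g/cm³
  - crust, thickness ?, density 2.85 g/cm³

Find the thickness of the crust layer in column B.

Take the compensation level at the base of the deeper column (depth z_c below the surface of column A) and equate Σ ρ_i t_i down to z_c; mantle fills any gap and the z_c terms cancel.
Column A: 25900×2.71 + (z_c − 25900)×3.22
Column B: 235×0 + 2860×2.1 + x×2.85 + (z_c − 235 − 2860 − x)×3.22
The z_c×3.22 term appears on both sides and cancels. Collect the known terms of each column as K = Σ(ρt)_known − 3.22 × (depth of known layers): K_A = 70189 − 3.22×25900 = −13209; K_B = 6006 − 3.22×(235 + 2860) = −3959.9.
Balance: K_A = K_B − x×(3.22 − 2.85), so x = (K_B − K_A)/(3.22 − 2.85) = 9249.1/0.37 = 25000 m.

25000 m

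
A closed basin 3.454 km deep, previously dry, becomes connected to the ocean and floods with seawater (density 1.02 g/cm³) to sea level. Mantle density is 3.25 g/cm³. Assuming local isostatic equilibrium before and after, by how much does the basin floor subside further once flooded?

After flooding the water column is d + s deep. Its weight must equal the weight of mantle displaced by the extra subsidence s: (d + s) ρ_w = s ρ_m.
s = d ρ_w / (ρ_m − ρ_w) = 3.454 km × 1.02/(3.25 − 1.02) = 1.58 km.

1.58 km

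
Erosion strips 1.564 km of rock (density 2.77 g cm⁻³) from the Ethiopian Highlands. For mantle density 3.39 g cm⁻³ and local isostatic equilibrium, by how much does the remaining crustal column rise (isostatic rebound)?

1.28 km

Unloading: uplift u = e ρ_c/ρ_m = 1.564 km × 2.77/3.39 = 1.28 km.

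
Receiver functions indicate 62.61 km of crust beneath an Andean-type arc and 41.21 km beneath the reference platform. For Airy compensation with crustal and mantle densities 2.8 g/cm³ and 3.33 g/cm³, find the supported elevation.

Excess crust Δ = 62.61 km − 41.21 km = 21.4 km, split between elevation h and root r with h + r = Δ.
Airy balance ρ_c h = (ρ_m − ρ_c) r gives r = h ρ_c/(ρ_m − ρ_c), so h (1 + ρ_c/(ρ_m − ρ_c)) = Δ, i.e. h = Δ (ρ_m − ρ_c)/ρ_m.
h = 21.4 km × 0.53/3.33 = 3.41 km.

3.41 km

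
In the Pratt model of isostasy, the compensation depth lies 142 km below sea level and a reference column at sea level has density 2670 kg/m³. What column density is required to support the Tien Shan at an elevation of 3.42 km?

Pratt balance: ρ_ref D = ρ (D + h).
ρ = ρ_ref D/(D + h) = 2670 × 142 km/(142 km + 3.42 km) = 2610 kg/m³.

2610 kg/m³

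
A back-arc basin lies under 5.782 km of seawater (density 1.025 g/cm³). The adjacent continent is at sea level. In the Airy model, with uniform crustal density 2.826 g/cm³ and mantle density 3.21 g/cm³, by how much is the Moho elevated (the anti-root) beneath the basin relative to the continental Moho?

In Airy isostatic equilibrium: replacing crust with seawater at the top is compensated by replacing crust with mantle at the base: d (ρ_c − ρ_w) = a (ρ_m − ρ_c).
a = d (ρ_c − ρ_w)/(ρ_m − ρ_c) = 5.782 km × 1.801/0.384 = 27.1 km.

27.1 km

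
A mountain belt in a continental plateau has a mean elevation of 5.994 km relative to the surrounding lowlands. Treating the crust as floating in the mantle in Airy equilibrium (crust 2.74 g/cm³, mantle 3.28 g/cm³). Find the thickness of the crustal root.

30.4 km

For local isostatic compensation: the weight of the topography is balanced by the buoyancy of the root, ρ_c h = (ρ_m − ρ_c) r.
r = h · ρ_c / (ρ_m − ρ_c) = 5.994 km × 2.74 / (3.28 − 2.74) = 30.4 km.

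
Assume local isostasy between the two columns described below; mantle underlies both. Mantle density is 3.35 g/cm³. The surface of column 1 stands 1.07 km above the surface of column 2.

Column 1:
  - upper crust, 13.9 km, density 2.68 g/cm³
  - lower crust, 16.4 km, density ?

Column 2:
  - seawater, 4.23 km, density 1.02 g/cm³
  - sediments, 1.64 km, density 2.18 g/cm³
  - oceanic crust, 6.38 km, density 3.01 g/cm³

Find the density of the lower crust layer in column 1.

Take the compensation level at the base of the deeper column (depth z_c below the surface of column 1) and equate Σ ρ_i t_i down to z_c; mantle fills any gap and the z_c terms cancel.
Column 1: 13.9×2.68 + 16.4×ρ + (z_c − 30.3)×3.35
Column 2: 1.07×0 + 4.23×1.02 + 1.64×2.18 + 6.38×3.01 + (z_c − 1.07 − 12.25)×3.35
The z_c×3.35 term appears on both sides and cancels. Collect the known terms of each column as K = Σ(ρt)_known − 3.35 × (depth of known layers): K_1 = 37.252 − 3.35×30.3 = −64.253; K_2 = 27.0936 − 3.35×(1.07 + 12.25) = −17.5284.
Balance: K_1 + 16.4×ρ = K_2, so ρ = (K_2 − K_1)/16.4 = 46.7246/16.4 = 2.85 g/cm³.

2.85 g/cm³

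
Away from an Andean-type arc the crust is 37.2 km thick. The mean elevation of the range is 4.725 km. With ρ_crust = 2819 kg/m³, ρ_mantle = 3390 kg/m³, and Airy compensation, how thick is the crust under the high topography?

Root depth r = h ρ_c / (ρ_m − ρ_c) = 4.725 km × 2819 / 571 = 23.33 km.
Total thickness = T + h + r = 37.2 km + 4.725 km + 23.33 km = 65.3 km.

65.3 km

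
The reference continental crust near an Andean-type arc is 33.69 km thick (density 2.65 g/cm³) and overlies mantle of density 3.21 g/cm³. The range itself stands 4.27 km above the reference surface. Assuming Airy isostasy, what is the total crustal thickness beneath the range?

Root depth r = h ρ_c / (ρ_m − ρ_c) = 4.27 km × 2.65 / 0.56 = 20.21 km.
Total thickness = T + h + r = 33.69 km + 4.27 km + 20.21 km = 58.2 km.

58.2 km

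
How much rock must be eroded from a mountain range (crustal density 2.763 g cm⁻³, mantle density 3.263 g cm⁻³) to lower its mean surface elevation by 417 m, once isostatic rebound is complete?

2720 m

Net drop Δ = e − u = e − e ρ_c/ρ_m = e (ρ_m − ρ_c)/ρ_m.
e = Δ ρ_m/(ρ_m − ρ_c) = 417 m × 3.263/0.5 = 2720 m.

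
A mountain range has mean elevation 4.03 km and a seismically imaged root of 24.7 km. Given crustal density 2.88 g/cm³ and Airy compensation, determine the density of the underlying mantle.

3.35 g/cm³

Airy balance: ρ_c h = (ρ_m − ρ_c) r → ρ_m = ρ_c (1 + h/r).
ρ_m = 2.88 × (1 + 4.03 km/24.7 km) = 3.35 g/cm³.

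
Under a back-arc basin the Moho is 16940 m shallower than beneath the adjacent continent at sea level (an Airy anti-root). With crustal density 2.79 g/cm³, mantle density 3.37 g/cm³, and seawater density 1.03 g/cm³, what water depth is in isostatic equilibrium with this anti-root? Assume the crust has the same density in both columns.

5580 m

Replacing a thickness d of crust by seawater at the top must be balanced by replacing crust with mantle at the base: d (ρ_c − ρ_w) = a (ρ_m − ρ_c).
d = a (ρ_m − ρ_c)/(ρ_c − ρ_w) = 16940 m × 0.58/1.76 = 5580 m.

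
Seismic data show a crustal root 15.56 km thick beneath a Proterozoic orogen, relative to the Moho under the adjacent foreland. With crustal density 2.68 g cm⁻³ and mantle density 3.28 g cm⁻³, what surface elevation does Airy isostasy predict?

3.48 km

By Archimedes' principle applied to the lithosphere: ρ_c h = (ρ_m − ρ_c) r.
h = r (ρ_m − ρ_c) / ρ_c = 15.56 km × (3.28 − 2.68) / 2.68 = 3.48 km.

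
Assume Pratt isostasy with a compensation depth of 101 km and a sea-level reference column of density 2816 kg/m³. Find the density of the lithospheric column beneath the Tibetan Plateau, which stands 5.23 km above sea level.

Pratt balance: ρ_ref D = ρ (D + h).
ρ = ρ_ref D/(D + h) = 2816 × 101 km/(101 km + 5.23 km) = 2680 kg/m³.

2680 kg/m³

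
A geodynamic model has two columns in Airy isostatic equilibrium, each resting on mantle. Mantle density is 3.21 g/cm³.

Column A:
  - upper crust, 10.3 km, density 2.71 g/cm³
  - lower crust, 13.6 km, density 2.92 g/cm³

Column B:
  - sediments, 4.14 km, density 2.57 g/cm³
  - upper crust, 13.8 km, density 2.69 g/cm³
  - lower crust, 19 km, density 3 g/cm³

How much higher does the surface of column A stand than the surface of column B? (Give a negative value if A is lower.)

−1.47 km

For any compensation level in the mantle, the mantle terms cancel and isostasy reduces to e = (Σt_A − Σt_B) − (Σ(ρt)_A − Σ(ρt)_B) / ρ_m.
Σt_A = 23.9 km; Σt_B = 36.94 km; Σ(ρt)_A = 67.625; Σ(ρt)_B = 104.7618 (in km·g/cm³).
e = (23.9 − 36.94) − (67.625 − 104.7618) / 3.21 = −1.47 km.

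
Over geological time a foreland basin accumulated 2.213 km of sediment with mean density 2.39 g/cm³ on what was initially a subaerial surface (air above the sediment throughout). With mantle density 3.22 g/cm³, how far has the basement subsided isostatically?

1.64 km

Subaerial load: s = t ρ_sed / ρ_m = 2.213 km × 2.39/3.22 = 1.64 km.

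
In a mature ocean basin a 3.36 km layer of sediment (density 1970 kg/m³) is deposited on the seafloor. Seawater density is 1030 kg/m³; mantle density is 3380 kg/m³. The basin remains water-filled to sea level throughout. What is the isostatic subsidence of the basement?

1.34 km

Submarine loading: the sediment displaces seawater, and the subsidence is in turn flooded, so s (ρ_m − ρ_w) = t (ρ_sed − ρ_w).
s = 3.36 km × (1970 − 1030) / (3380 − 1030) = 1.34 km.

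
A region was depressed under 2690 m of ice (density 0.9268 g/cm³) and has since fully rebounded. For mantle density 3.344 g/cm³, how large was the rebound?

746 m

Removing the load lets mantle flow back in; uplift u satisfies ρ_ice t = ρ_m u.
u = t ρ_ice/ρ_m = 2690 m × 0.9268/3.344 = 746 m.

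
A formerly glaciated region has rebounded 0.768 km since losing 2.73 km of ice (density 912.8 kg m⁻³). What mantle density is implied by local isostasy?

ρ_m = ρ_ice t / u = 912.8 × 2.73 km/0.768 km = 3240 kg m⁻³.

3240 kg m⁻³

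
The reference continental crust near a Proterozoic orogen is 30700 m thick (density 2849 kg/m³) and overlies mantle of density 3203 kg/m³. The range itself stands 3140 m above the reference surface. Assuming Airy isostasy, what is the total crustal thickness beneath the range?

59100 m

Root depth r = h ρ_c / (ρ_m − ρ_c) = 3140 m × 2849 / 354 = 25270 m.
Total thickness = T + h + r = 30700 m + 3140 m + 25270 m = 59100 m.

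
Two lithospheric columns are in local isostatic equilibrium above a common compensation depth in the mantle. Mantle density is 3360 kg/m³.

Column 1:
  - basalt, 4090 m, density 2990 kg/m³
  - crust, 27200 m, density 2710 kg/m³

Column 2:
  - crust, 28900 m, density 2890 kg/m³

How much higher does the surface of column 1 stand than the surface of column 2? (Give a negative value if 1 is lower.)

1670 m

For any compensation level in the mantle, the mantle terms cancel and isostasy reduces to e = (Σt_1 − Σt_2) − (Σ(ρt)_1 − Σ(ρt)_2) / ρ_m.
Σt_1 = 31290 m; Σt_2 = 28900 m; Σ(ρt)_1 = 85941100; Σ(ρt)_2 = 83521000 (in m·kg/m³).
e = (31290 − 28900) − (85941100 − 83521000) / 3360 = 1670 m.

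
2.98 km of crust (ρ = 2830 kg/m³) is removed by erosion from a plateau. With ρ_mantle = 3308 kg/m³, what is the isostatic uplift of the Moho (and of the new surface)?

2.55 km

Unloading: uplift u = e ρ_c/ρ_m = 2.98 km × 2830/3308 = 2.55 km.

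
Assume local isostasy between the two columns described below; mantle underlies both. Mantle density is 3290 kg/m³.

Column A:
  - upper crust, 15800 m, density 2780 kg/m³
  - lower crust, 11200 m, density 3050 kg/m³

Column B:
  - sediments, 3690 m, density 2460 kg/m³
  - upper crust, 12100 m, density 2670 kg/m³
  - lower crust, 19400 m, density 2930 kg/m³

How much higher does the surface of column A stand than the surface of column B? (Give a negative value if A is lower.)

For any compensation level in the mantle, the mantle terms cancel and isostasy reduces to e = (Σt_A − Σt_B) − (Σ(ρt)_A − Σ(ρt)_B) / ρ_m.
Σt_A = 27000 m; Σt_B = 35190 m; Σ(ρt)_A = 78084000; Σ(ρt)_B = 98226400 (in m·kg/m³).
e = (27000 − 35190) − (78084000 − 98226400) / 3290 = −2070 m.

−2070 m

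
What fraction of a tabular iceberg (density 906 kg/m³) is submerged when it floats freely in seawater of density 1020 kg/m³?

Submerged fraction = ρ_obj/ρ_fluid = 906/1020 = 0.888.

0.888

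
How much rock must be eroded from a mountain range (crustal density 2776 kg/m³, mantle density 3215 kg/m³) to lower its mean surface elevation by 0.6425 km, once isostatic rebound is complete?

Net drop Δ = e − u = e − e ρ_c/ρ_m = e (ρ_m − ρ_c)/ρ_m.
e = Δ ρ_m/(ρ_m − ρ_c) = 0.6425 km × 3215/439 = 4.71 km.

4.71 km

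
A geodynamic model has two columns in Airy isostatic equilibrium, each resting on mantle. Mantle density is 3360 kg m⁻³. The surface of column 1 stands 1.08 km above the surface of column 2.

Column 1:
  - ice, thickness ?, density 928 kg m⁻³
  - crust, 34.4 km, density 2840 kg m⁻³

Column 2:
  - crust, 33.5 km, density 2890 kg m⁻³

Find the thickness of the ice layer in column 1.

0.611 km

Take the compensation level at the base of the deeper column (depth z_c below the surface of column 1) and equate Σ ρ_i t_i down to z_c; mantle fills any gap and the z_c terms cancel.
Column 1: x×928 + 34.4×2840 + (z_c − 34.4 − x)×3360
Column 2: 1.08×0 + 33.5×2890 + (z_c − 1.08 − 33.5)×3360
The z_c×3360 term appears on both sides and cancels. Collect the known terms of each column as K = Σ(ρt)_known − 3360 × (depth of known layers): K_1 = 97696 − 3360×34.4 = −17888; K_2 = 96815 − 3360×(1.08 + 33.5) = −19373.8.
Balance: K_1 − x×(3360 − 928) = K_2, so x = (K_1 − K_2)/(3360 − 928) = 1485.8/2432 = 0.611 km.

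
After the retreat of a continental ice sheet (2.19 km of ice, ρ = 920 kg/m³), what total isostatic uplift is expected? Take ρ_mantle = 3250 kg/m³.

Removing the load lets mantle flow back in; uplift u satisfies ρ_ice t = ρ_m u.
u = t ρ_ice/ρ_m = 2.19 km × 920/3250 = 0.62 km.

0.62 km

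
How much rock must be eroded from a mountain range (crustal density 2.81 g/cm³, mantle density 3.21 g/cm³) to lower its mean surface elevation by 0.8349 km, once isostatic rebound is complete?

6.7 km

Net drop Δ = e − u = e − e ρ_c/ρ_m = e (ρ_m − ρ_c)/ρ_m.
e = Δ ρ_m/(ρ_m − ρ_c) = 0.8349 km × 3.21/0.4 = 6.7 km.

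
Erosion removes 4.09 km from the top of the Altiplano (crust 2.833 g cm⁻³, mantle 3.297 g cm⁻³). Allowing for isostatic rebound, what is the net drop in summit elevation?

Rebound u = e ρ_c/ρ_m = 4.09 km × 2.833/3.297 = 3.514 km.
Net surface drop = e − u = 4.09 km − 3.514 km = e (ρ_m − ρ_c)/ρ_m = 0.576 km.

0.576 km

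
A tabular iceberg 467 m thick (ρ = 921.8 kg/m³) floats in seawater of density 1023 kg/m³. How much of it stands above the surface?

46.2 m

Floating equilibrium: submerged depth d = t ρ_obj/ρ_fluid = 467 m × 921.8/1023 = 420.8 m.
Freeboard = t − d = 467 m − 420.8 m = 46.2 m.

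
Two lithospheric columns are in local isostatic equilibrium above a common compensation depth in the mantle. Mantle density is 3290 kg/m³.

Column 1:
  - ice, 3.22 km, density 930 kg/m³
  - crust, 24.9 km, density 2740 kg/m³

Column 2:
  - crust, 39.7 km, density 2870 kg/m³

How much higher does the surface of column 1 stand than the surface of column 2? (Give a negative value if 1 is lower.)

For any compensation level in the mantle, the mantle terms cancel and isostasy reduces to e = (Σt_1 − Σt_2) − (Σ(ρt)_1 − Σ(ρt)_2) / ρ_m.
Σt_1 = 28.12 km; Σt_2 = 39.7 km; Σ(ρt)_1 = 71220.6; Σ(ρt)_2 = 113939 (in km·kg/m³).
e = (28.12 − 39.7) − (71220.6 − 113939) / 3290 = 1.4 km.

1.4 km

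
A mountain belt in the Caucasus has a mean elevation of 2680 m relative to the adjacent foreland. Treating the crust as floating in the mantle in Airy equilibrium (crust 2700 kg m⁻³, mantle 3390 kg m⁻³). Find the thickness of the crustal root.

Balancing pressure at the compensation depth: the weight of the topography is balanced by the buoyancy of the root, ρ_c h = (ρ_m − ρ_c) r.
r = h · ρ_c / (ρ_m − ρ_c) = 2680 m × 2700 / (3390 − 2700) = 10500 m.

10500 m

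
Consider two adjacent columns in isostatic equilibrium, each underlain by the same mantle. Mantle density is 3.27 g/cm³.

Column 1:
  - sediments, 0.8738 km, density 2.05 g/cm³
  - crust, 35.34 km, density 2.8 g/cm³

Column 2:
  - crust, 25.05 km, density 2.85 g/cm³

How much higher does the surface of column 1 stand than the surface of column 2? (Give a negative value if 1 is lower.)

For any compensation level in the mantle, the mantle terms cancel and isostasy reduces to e = (Σt_1 − Σt_2) − (Σ(ρt)_1 − Σ(ρt)_2) / ρ_m.
Σt_1 = 36.2138 km; Σt_2 = 25.05 km; Σ(ρt)_1 = 100.74329; Σ(ρt)_2 = 71.3925 (in km·g/cm³).
e = (36.2138 − 25.05) − (100.74329 − 71.3925) / 3.27 = 2.19 km.

2.19 km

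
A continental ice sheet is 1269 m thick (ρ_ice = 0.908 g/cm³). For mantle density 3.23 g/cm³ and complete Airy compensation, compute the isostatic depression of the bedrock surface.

357 m

Balancing pressure at the compensation depth: the ice load ρ_ice t is balanced by mantle displaced below, ρ_m s.
s = t ρ_ice / ρ_m = 1269 m × 0.908/3.23 = 357 m.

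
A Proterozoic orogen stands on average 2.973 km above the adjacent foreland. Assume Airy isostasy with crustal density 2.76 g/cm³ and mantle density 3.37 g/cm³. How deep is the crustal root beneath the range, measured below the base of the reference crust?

Isostatic balance requires: the weight of the topography is balanced by the buoyancy of the root, ρ_c h = (ρ_m − ρ_c) r.
r = h · ρ_c / (ρ_m − ρ_c) = 2.973 km × 2.76 / (3.37 − 2.76) = 13.5 km.

13.5 km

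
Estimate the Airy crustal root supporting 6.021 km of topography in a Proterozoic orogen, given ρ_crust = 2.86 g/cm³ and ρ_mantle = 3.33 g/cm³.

36.6 km

In Airy isostatic equilibrium: the weight of the topography is balanced by the buoyancy of the root, ρ_c h = (ρ_m − ρ_c) r.
r = h · ρ_c / (ρ_m − ρ_c) = 6.021 km × 2.86 / (3.33 − 2.86) = 36.6 km.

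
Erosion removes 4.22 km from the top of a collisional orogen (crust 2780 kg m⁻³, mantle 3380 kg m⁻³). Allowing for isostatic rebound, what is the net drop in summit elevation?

Rebound u = e ρ_c/ρ_m = 4.22 km × 2780/3380 = 3.471 km.
Net surface drop = e − u = 4.22 km − 3.471 km = e (ρ_m − ρ_c)/ρ_m = 0.749 km.

0.749 km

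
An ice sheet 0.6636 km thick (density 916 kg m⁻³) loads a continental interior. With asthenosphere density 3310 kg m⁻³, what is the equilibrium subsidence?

By Archimedes' principle applied to the lithosphere: the ice load ρ_ice t is balanced by mantle displaced below, ρ_m s.
s = t ρ_ice / ρ_m = 0.6636 km × 916/3310 = 0.184 km.

0.184 km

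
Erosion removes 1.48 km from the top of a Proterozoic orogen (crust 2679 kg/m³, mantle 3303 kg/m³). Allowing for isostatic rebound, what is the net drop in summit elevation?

Rebound u = e ρ_c/ρ_m = 1.48 km × 2679/3303 = 1.2 km.
Net surface drop = e − u = 1.48 km − 1.2 km = e (ρ_m − ρ_c)/ρ_m = 0.28 km.

0.28 km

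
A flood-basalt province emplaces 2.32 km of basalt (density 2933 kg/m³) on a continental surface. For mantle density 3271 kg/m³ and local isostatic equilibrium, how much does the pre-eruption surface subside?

2.08 km

Subaerial loading: s = t ρ_load / ρ_m.
s = 2.32 km × 2933/3271 = 2.08 km.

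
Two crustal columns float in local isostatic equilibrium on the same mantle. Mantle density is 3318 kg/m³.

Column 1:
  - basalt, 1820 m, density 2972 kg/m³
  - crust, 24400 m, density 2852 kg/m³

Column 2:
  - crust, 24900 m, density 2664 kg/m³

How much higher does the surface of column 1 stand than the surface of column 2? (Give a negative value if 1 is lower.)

−1290 m

For any compensation level in the mantle, the mantle terms cancel and isostasy reduces to e = (Σt_1 − Σt_2) − (Σ(ρt)_1 − Σ(ρt)_2) / ρ_m.
Σt_1 = 26220 m; Σt_2 = 24900 m; Σ(ρt)_1 = 74997840; Σ(ρt)_2 = 66333600 (in m·kg/m³).
e = (26220 − 24900) − (74997840 − 66333600) / 3318 = −1290 m.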